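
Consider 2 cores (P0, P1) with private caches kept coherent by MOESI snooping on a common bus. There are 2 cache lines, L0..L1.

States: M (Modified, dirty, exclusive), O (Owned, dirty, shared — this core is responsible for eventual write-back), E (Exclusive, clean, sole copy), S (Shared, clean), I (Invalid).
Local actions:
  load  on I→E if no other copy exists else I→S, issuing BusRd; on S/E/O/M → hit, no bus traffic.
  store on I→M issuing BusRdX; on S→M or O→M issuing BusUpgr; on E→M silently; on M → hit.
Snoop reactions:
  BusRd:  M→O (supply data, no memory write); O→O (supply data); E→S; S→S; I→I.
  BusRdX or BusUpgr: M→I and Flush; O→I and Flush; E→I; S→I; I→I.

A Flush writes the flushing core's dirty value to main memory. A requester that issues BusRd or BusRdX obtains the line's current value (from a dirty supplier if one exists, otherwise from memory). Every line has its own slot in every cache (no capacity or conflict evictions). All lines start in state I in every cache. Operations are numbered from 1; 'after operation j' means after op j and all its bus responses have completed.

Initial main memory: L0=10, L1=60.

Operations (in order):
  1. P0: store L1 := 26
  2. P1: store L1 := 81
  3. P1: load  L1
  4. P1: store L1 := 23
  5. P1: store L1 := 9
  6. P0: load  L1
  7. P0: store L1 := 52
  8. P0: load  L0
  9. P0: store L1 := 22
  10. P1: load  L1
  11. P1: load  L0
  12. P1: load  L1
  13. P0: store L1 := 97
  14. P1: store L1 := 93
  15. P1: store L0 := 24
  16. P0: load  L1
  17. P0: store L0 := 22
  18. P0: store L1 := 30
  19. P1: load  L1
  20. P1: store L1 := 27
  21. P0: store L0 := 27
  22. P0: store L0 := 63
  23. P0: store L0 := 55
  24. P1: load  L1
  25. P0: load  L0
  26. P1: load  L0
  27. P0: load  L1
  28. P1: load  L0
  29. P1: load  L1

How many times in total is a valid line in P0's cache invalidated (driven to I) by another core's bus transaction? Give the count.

invalidations = 4

step 1: P0: store L1 := 26  ⟶  MI  (L1)  txn=BusRdX  M[L1]=60
step 2: P1: store L1 := 81  ⟶  IM  (L1)  txn=BusRdX+Flush  M[L1]=26
step 3: P1: load  L1  ⟶  IM  (L1)  txn=∅  M[L1]=26
step 4: P1: store L1 := 23  ⟶  IM  (L1)  txn=∅  M[L1]=26
step 5: P1: store L1 := 9  ⟶  IM  (L1)  txn=∅  M[L1]=26
step 6: P0: load  L1  ⟶  SO  (L1)  txn=BusRd  M[L1]=26
step 7: P0: store L1 := 52  ⟶  MI  (L1)  txn=BusUpgr+Flush  M[L1]=9
step 8: P0: load  L0  ⟶  EI  (L0)  txn=BusRd  M[L0]=10
step 9: P0: store L1 := 22  ⟶  MI  (L1)  txn=∅  M[L1]=9
step 10: P1: load  L1  ⟶  OS  (L1)  txn=BusRd  M[L1]=9
step 11: P1: load  L0  ⟶  SS  (L0)  txn=BusRd  M[L0]=10
step 12: P1: load  L1  ⟶  OS  (L1)  txn=∅  M[L1]=9
step 13: P0: store L1 := 97  ⟶  MI  (L1)  txn=BusUpgr  M[L1]=9
step 14: P1: store L1 := 93  ⟶  IM  (L1)  txn=BusRdX+Flush  M[L1]=97
step 15: P1: store L0 := 24  ⟶  IM  (L0)  txn=BusUpgr  M[L0]=10
step 16: P0: load  L1  ⟶  SO  (L1)  txn=BusRd  M[L1]=97
step 17: P0: store L0 := 22  ⟶  MI  (L0)  txn=BusRdX+Flush  M[L0]=24
step 18: P0: store L1 := 30  ⟶  MI  (L1)  txn=BusUpgr+Flush  M[L1]=93
step 19: P1: load  L1  ⟶  OS  (L1)  txn=BusRd  M[L1]=93
step 20: P1: store L1 := 27  ⟶  IM  (L1)  txn=BusUpgr+Flush  M[L1]=30
step 21: P0: store L0 := 27  ⟶  MI  (L0)  txn=∅  M[L0]=24
step 22: P0: store L0 := 63  ⟶  MI  (L0)  txn=∅  M[L0]=24
step 23: P0: store L0 := 55  ⟶  MI  (L0)  txn=∅  M[L0]=24
step 24: P1: load  L1  ⟶  IM  (L1)  txn=∅  M[L1]=30
step 25: P0: load  L0  ⟶  MI  (L0)  txn=∅  M[L0]=24
step 26: P1: load  L0  ⟶  OS  (L0)  txn=BusRd  M[L0]=24
step 27: P0: load  L1  ⟶  SO  (L1)  txn=BusRd  M[L1]=30
step 28: P1: load  L0  ⟶  OS  (L0)  txn=∅  M[L0]=24
step 29: P1: load  L1  ⟶  SO  (L1)  txn=∅  M[L1]=30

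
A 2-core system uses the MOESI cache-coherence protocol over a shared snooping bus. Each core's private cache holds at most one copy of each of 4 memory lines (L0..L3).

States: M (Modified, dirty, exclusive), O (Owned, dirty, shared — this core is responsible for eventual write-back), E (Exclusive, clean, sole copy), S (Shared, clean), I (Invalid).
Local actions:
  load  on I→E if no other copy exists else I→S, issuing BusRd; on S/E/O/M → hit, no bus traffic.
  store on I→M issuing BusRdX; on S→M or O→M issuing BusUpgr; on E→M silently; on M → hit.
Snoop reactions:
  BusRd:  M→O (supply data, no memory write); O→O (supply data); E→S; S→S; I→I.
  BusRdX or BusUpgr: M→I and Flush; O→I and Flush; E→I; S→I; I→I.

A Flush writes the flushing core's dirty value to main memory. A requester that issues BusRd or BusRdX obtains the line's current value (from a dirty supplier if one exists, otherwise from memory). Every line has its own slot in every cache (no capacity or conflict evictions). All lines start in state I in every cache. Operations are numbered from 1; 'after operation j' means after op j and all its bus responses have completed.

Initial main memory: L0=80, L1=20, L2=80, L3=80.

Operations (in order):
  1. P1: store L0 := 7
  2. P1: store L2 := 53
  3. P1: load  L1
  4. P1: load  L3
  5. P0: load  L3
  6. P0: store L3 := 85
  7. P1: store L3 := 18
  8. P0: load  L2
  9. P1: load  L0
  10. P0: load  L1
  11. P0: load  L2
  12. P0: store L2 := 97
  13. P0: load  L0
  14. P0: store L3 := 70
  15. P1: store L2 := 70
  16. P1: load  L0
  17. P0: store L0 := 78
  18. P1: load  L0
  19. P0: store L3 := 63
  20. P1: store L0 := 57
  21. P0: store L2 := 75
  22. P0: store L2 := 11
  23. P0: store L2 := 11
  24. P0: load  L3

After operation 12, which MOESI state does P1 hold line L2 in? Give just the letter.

state = I

step 1: P1: store L0 := 7  ⟶  IM  (L0)  txn=BusRdX  M[L0]=80
step 2: P1: store L2 := 53  ⟶  IM  (L2)  txn=BusRdX  M[L2]=80
step 3: P1: load  L1  ⟶  IE  (L1)  txn=BusRd  M[L1]=20
step 4: P1: load  L3  ⟶  IE  (L3)  txn=BusRd  M[L3]=80
step 5: P0: load  L3  ⟶  SS  (L3)  txn=BusRd  M[L3]=80
step 6: P0: store L3 := 85  ⟶  MI  (L3)  txn=BusUpgr  M[L3]=80
step 7: P1: store L3 := 18  ⟶  IM  (L3)  txn=BusRdX+Flush  M[L3]=85
step 8: P0: load  L2  ⟶  SO  (L2)  txn=BusRd  M[L2]=80
step 9: P1: load  L0  ⟶  IM  (L0)  txn=∅  M[L0]=80
step 10: P0: load  L1  ⟶  SS  (L1)  txn=BusRd  M[L1]=20
step 11: P0: load  L2  ⟶  SO  (L2)  txn=∅  M[L2]=80
step 12: P0: store L2 := 97  ⟶  MI  (L2)  txn=BusUpgr+Flush  M[L2]=53
step 13: P0: load  L0  ⟶  SO  (L0)  txn=BusRd  M[L0]=80
step 14: P0: store L3 := 70  ⟶  MI  (L3)  txn=BusRdX+Flush  M[L3]=18
step 15: P1: store L2 := 70  ⟶  IM  (L2)  txn=BusRdX+Flush  M[L2]=97
step 16: P1: load  L0  ⟶  SO  (L0)  txn=∅  M[L0]=80
step 17: P0: store L0 := 78  ⟶  MI  (L0)  txn=BusUpgr+Flush  M[L0]=7
step 18: P1: load  L0  ⟶  OS  (L0)  txn=BusRd  M[L0]=7
step 19: P0: store L3 := 63  ⟶  MI  (L3)  txn=∅  M[L3]=18
step 20: P1: store L0 := 57  ⟶  IM  (L0)  txn=BusUpgr+Flush  M[L0]=78
step 21: P0: store L2 := 75  ⟶  MI  (L2)  txn=BusRdX+Flush  M[L2]=70
step 22: P0: store L2 := 11  ⟶  MI  (L2)  txn=∅  M[L2]=70
step 23: P0: store L2 := 11  ⟶  MI  (L2)  txn=∅  M[L2]=70
step 24: P0: load  L3  ⟶  MI  (L3)  txn=∅  M[L3]=18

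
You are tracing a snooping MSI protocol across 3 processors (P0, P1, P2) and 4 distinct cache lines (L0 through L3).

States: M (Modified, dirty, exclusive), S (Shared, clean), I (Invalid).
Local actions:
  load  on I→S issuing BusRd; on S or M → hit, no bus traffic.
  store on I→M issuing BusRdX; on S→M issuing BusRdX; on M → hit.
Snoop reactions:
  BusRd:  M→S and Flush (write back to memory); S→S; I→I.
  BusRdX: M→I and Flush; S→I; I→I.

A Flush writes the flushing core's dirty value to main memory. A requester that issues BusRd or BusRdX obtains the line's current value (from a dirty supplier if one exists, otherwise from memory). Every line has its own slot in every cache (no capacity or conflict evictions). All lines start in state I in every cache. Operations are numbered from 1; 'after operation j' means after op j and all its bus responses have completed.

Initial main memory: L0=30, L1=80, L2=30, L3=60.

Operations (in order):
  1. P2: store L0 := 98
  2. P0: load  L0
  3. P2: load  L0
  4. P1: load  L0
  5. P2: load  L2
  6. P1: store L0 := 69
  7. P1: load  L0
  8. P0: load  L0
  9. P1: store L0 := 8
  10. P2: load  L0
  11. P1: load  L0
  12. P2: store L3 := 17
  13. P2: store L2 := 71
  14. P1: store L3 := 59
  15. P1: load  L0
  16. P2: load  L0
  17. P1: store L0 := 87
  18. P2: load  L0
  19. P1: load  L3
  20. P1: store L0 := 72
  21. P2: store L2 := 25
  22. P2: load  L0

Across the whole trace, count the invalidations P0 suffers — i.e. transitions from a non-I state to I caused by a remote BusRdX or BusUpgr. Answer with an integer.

[1] P2: store L0 := 98 | P0:I, P1:I, P2:M(98) | bus: BusRdX
[2] P0: load  L0 | P0:S(98), P1:I, P2:S(98) | bus: BusRd,Flush
[3] P2: load  L0 | P0:S(98), P1:I, P2:S(98) | bus: none
[4] P1: load  L0 | P0:S(98), P1:S(98), P2:S(98) | bus: BusRd
[5] P2: load  L2 | P0:I, P1:I, P2:S(30) | bus: BusRd
[6] P1: store L0 := 69 | P0:I, P1:M(69), P2:I | bus: BusRdX
[7] P1: load  L0 | P0:I, P1:M(69), P2:I | bus: none
[8] P0: load  L0 | P0:S(69), P1:S(69), P2:I | bus: BusRd,Flush
[9] P1: store L0 := 8 | P0:I, P1:M(8), P2:I | bus: BusRdX
[10] P2: load  L0 | P0:I, P1:S(8), P2:S(8) | bus: BusRd,Flush
[11] P1: load  L0 | P0:I, P1:S(8), P2:S(8) | bus: none
[12] P2: store L3 := 17 | P0:I, P1:I, P2:M(17) | bus: BusRdX
[13] P2: store L2 := 71 | P0:I, P1:I, P2:M(71) | bus: BusRdX
[14] P1: store L3 := 59 | P0:I, P1:M(59), P2:I | bus: BusRdX,Flush
[15] P1: load  L0 | P0:I, P1:S(8), P2:S(8) | bus: none
[16] P2: load  L0 | P0:I, P1:S(8), P2:S(8) | bus: none
[17] P1: store L0 := 87 | P0:I, P1:M(87), P2:I | bus: BusRdX
[18] P2: load  L0 | P0:I, P1:S(87), P2:S(87) | bus: BusRd,Flush
[19] P1: load  L3 | P0:I, P1:M(59), P2:I | bus: none
[20] P1: store L0 := 72 | P0:I, P1:M(72), P2:I | bus: BusRdX
[21] P2: store L2 := 25 | P0:I, P1:I, P2:M(25) | bus: none
[22] P2: load  L0 | P0:I, P1:S(72), P2:S(72) | bus: BusRd,Flush

invalidations = 2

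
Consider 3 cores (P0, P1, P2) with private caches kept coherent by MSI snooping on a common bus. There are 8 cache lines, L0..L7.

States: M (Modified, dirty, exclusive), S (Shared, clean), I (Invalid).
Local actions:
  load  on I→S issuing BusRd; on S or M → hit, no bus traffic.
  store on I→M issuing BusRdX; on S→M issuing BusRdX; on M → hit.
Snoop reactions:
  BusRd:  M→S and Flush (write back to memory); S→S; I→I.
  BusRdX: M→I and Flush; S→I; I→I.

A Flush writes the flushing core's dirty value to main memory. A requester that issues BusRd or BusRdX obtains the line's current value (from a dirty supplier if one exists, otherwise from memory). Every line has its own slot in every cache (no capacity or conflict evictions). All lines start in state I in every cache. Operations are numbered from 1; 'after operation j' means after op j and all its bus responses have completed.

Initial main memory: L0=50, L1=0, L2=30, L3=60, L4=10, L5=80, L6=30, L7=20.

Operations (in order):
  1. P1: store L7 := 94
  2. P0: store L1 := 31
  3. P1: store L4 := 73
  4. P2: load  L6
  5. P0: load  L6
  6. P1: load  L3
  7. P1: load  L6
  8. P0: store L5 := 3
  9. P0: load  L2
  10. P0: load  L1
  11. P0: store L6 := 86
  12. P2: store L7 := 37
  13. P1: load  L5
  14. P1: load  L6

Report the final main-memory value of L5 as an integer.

memory[L5] = 3

step 1: P1: store L7 := 94  ⟶  IMI  (L7)  txn=BusRdX  M[L7]=20
step 2: P0: store L1 := 31  ⟶  MII  (L1)  txn=BusRdX  M[L1]=0
step 3: P1: store L4 := 73  ⟶  IMI  (L4)  txn=BusRdX  M[L4]=10
step 4: P2: load  L6  ⟶  IIS  (L6)  txn=BusRd  M[L6]=30
step 5: P0: load  L6  ⟶  SIS  (L6)  txn=BusRd  M[L6]=30
step 6: P1: load  L3  ⟶  ISI  (L3)  txn=BusRd  M[L3]=60
step 7: P1: load  L6  ⟶  SSS  (L6)  txn=BusRd  M[L6]=30
step 8: P0: store L5 := 3  ⟶  MII  (L5)  txn=BusRdX  M[L5]=80
step 9: P0: load  L2  ⟶  SII  (L2)  txn=BusRd  M[L2]=30
step 10: P0: load  L1  ⟶  MII  (L1)  txn=∅  M[L1]=0
step 11: P0: store L6 := 86  ⟶  MII  (L6)  txn=BusRdX  M[L6]=30
step 12: P2: store L7 := 37  ⟶  IIM  (L7)  txn=BusRdX+Flush  M[L7]=94
step 13: P1: load  L5  ⟶  SSI  (L5)  txn=BusRd+Flush  M[L5]=3
step 14: P1: load  L6  ⟶  SSI  (L6)  txn=BusRd+Flush  M[L6]=86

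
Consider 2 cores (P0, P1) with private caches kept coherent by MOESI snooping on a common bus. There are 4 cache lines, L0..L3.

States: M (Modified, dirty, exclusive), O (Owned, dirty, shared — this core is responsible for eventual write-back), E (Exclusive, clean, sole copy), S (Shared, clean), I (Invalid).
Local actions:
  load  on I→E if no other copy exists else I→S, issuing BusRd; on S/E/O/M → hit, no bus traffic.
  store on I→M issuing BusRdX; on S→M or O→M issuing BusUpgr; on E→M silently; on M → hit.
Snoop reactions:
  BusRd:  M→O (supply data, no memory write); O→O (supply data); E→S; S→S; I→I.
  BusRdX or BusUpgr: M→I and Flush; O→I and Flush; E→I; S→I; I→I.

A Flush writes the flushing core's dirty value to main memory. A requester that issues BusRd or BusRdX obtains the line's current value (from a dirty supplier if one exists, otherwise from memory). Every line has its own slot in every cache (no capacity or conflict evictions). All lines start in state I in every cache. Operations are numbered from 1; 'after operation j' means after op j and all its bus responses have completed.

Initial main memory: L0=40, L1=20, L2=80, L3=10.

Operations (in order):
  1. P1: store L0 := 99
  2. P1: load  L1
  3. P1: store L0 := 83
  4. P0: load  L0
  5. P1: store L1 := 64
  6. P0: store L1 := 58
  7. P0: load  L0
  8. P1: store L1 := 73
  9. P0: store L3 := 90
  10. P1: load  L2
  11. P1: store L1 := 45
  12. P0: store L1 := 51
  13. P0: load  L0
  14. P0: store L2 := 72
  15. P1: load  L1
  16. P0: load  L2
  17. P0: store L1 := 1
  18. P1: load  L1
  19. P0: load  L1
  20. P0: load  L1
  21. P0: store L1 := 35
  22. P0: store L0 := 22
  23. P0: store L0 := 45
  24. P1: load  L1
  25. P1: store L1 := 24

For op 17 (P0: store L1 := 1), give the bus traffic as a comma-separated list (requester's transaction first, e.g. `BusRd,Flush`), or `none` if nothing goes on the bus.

bus = BusUpgr

1. P1: store L0 := 99  bus=[BusRdX]  L0: P0=I P1=M  mem[L0]=40
2. P1: load  L1  bus=[BusRd]  L1: P0=I P1=E  mem[L1]=20
3. P1: store L0 := 83  bus=[-]  L0: P0=I P1=M  mem[L0]=40
4. P0: load  L0  bus=[BusRd]  L0: P0=S P1=O  mem[L0]=40
5. P1: store L1 := 64  bus=[-]  L1: P0=I P1=M  mem[L1]=20
6. P0: store L1 := 58  bus=[BusRdX,Flush]  L1: P0=M P1=I  mem[L1]=64
7. P0: load  L0  bus=[-]  L0: P0=S P1=O  mem[L0]=40
8. P1: store L1 := 73  bus=[BusRdX,Flush]  L1: P0=I P1=M  mem[L1]=58
9. P0: store L3 := 90  bus=[BusRdX]  L3: P0=M P1=I  mem[L3]=10
10. P1: load  L2  bus=[BusRd]  L2: P0=I P1=E  mem[L2]=80
11. P1: store L1 := 45  bus=[-]  L1: P0=I P1=M  mem[L1]=58
12. P0: store L1 := 51  bus=[BusRdX,Flush]  L1: P0=M P1=I  mem[L1]=45
13. P0: load  L0  bus=[-]  L0: P0=S P1=O  mem[L0]=40
14. P0: store L2 := 72  bus=[BusRdX]  L2: P0=M P1=I  mem[L2]=80
15. P1: load  L1  bus=[BusRd]  L1: P0=O P1=S  mem[L1]=45
16. P0: load  L2  bus=[-]  L2: P0=M P1=I  mem[L2]=80
17. P0: store L1 := 1  bus=[BusUpgr]  L1: P0=M P1=I  mem[L1]=45
18. P1: load  L1  bus=[BusRd]  L1: P0=O P1=S  mem[L1]=45
19. P0: load  L1  bus=[-]  L1: P0=O P1=S  mem[L1]=45
20. P0: load  L1  bus=[-]  L1: P0=O P1=S  mem[L1]=45
21. P0: store L1 := 35  bus=[BusUpgr]  L1: P0=M P1=I  mem[L1]=45
22. P0: store L0 := 22  bus=[BusUpgr,Flush]  L0: P0=M P1=I  mem[L0]=83
23. P0: store L0 := 45  bus=[-]  L0: P0=M P1=I  mem[L0]=83
24. P1: load  L1  bus=[BusRd]  L1: P0=O P1=S  mem[L1]=45
25. P1: store L1 := 24  bus=[BusUpgr,Flush]  L1: P0=I P1=M  mem[L1]=35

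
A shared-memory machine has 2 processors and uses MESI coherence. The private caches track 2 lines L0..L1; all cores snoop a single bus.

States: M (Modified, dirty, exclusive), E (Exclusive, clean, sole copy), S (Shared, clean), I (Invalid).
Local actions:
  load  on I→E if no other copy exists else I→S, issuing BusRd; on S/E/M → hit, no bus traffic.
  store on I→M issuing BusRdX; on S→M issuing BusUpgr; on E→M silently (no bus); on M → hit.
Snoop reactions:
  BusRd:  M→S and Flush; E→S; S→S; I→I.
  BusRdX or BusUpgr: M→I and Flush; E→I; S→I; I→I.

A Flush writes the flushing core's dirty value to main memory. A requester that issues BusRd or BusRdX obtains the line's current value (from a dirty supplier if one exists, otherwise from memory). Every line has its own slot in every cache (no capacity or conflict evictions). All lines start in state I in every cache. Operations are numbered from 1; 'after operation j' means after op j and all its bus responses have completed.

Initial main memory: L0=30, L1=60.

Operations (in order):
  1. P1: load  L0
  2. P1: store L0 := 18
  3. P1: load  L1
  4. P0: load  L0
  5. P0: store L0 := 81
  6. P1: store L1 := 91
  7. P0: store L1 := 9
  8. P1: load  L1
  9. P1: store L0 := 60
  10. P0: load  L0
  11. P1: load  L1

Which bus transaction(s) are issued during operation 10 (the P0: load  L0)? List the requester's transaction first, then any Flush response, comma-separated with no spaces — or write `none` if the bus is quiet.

[1] P1: load  L0 | P0:I, P1:E(30) | bus: BusRd
[2] P1: store L0 := 18 | P0:I, P1:M(18) | bus: none
[3] P1: load  L1 | P0:I, P1:E(60) | bus: BusRd
[4] P0: load  L0 | P0:S(18), P1:S(18) | bus: BusRd,Flush
[5] P0: store L0 := 81 | P0:M(81), P1:I | bus: BusUpgr
[6] P1: store L1 := 91 | P0:I, P1:M(91) | bus: none
[7] P0: store L1 := 9 | P0:M(9), P1:I | bus: BusRdX,Flush
[8] P1: load  L1 | P0:S(9), P1:S(9) | bus: BusRd,Flush
[9] P1: store L0 := 60 | P0:I, P1:M(60) | bus: BusRdX,Flush
[10] P0: load  L0 | P0:S(60), P1:S(60) | bus: BusRd,Flush
[11] P1: load  L1 | P0:S(9), P1:S(9) | bus: none

bus = BusRd,Flush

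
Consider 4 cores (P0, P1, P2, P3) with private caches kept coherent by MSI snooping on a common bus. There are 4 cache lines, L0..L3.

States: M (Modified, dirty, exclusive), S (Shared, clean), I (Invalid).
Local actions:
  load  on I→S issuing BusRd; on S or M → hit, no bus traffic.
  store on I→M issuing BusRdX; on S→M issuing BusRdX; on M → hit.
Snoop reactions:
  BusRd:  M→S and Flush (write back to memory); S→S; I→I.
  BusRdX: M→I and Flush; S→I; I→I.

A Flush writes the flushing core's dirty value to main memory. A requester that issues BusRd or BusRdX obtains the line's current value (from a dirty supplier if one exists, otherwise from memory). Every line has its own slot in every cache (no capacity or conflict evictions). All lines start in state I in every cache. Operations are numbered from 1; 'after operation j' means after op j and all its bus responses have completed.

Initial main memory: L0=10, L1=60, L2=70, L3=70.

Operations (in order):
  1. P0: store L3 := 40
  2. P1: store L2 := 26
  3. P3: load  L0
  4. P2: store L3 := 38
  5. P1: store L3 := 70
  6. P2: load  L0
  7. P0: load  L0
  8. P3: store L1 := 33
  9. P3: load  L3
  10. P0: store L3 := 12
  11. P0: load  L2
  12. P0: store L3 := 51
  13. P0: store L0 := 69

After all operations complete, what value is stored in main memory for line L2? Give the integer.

[1] P0: store L3 := 40 | P0:M(40), P1:I, P2:I, P3:I | bus: BusRdX
[2] P1: store L2 := 26 | P0:I, P1:M(26), P2:I, P3:I | bus: BusRdX
[3] P3: load  L0 | P0:I, P1:I, P2:I, P3:S(10) | bus: BusRd
[4] P2: store L3 := 38 | P0:I, P1:I, P2:M(38), P3:I | bus: BusRdX,Flush
[5] P1: store L3 := 70 | P0:I, P1:M(70), P2:I, P3:I | bus: BusRdX,Flush
[6] P2: load  L0 | P0:I, P1:I, P2:S(10), P3:S(10) | bus: BusRd
[7] P0: load  L0 | P0:S(10), P1:I, P2:S(10), P3:S(10) | bus: BusRd
[8] P3: store L1 := 33 | P0:I, P1:I, P2:I, P3:M(33) | bus: BusRdX
[9] P3: load  L3 | P0:I, P1:S(70), P2:I, P3:S(70) | bus: BusRd,Flush
[10] P0: store L3 := 12 | P0:M(12), P1:I, P2:I, P3:I | bus: BusRdX
[11] P0: load  L2 | P0:S(26), P1:S(26), P2:I, P3:I | bus: BusRd,Flush
[12] P0: store L3 := 51 | P0:M(51), P1:I, P2:I, P3:I | bus: none
[13] P0: store L0 := 69 | P0:M(69), P1:I, P2:I, P3:I | bus: BusRdX

memory[L2] = 26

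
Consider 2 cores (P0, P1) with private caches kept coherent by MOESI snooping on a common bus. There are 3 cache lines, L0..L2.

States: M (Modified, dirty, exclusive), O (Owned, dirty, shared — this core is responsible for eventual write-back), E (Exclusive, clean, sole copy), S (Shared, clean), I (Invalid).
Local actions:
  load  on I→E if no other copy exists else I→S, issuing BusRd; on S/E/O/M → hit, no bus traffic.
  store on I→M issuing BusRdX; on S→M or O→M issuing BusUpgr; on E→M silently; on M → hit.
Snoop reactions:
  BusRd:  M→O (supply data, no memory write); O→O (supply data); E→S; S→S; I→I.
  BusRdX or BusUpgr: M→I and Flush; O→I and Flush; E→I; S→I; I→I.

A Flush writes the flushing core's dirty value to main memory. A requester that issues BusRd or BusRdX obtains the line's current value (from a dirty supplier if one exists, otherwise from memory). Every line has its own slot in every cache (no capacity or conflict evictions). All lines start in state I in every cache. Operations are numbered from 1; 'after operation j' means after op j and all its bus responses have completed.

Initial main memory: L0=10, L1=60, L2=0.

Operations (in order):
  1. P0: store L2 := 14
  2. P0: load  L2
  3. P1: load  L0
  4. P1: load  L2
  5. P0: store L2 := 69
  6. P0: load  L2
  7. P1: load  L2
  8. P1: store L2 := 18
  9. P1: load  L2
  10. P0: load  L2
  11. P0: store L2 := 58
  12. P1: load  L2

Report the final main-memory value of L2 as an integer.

memory[L2] = 18

  op1 P0: store L2 := 14 → M/I on L2; bus BusRdX; mem=0
  op2 P0: load  L2 → M/I on L2; bus (none); mem=0
  op3 P1: load  L0 → I/E on L0; bus BusRd; mem=10
  op4 P1: load  L2 → O/S on L2; bus BusRd; mem=0
  op5 P0: store L2 := 69 → M/I on L2; bus BusUpgr; mem=0
  op6 P0: load  L2 → M/I on L2; bus (none); mem=0
  op7 P1: load  L2 → O/S on L2; bus BusRd; mem=0
  op8 P1: store L2 := 18 → I/M on L2; bus BusUpgr Flush; mem=69
  op9 P1: load  L2 → I/M on L2; bus (none); mem=69
  op10 P0: load  L2 → S/O on L2; bus BusRd; mem=69
  op11 P0: store L2 := 58 → M/I on L2; bus BusUpgr Flush; mem=18
  op12 P1: load  L2 → O/S on L2; bus BusRd; mem=18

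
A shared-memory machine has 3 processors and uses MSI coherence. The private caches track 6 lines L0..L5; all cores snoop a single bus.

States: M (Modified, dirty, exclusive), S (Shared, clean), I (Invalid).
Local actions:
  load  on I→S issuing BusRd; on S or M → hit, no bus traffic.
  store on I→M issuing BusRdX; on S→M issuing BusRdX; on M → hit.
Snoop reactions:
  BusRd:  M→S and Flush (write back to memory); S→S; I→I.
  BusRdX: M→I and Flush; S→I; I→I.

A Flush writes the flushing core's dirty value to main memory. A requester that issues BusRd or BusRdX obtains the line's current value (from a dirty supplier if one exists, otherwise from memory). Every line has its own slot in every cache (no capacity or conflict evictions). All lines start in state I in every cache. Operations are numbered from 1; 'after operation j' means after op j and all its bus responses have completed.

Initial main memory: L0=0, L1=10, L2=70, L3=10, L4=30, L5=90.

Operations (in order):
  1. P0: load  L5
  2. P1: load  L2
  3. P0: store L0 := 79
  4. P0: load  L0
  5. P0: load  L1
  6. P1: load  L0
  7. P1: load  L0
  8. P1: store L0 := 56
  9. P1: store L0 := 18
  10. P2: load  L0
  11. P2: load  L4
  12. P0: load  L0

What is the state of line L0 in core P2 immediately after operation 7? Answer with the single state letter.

1. P0: load  L5  bus=[BusRd]  L5: P0=S P1=I P2=I  mem[L5]=90
2. P1: load  L2  bus=[BusRd]  L2: P0=I P1=S P2=I  mem[L2]=70
3. P0: store L0 := 79  bus=[BusRdX]  L0: P0=M P1=I P2=I  mem[L0]=0
4. P0: load  L0  bus=[-]  L0: P0=M P1=I P2=I  mem[L0]=0
5. P0: load  L1  bus=[BusRd]  L1: P0=S P1=I P2=I  mem[L1]=10
6. P1: load  L0  bus=[BusRd,Flush]  L0: P0=S P1=S P2=I  mem[L0]=79
7. P1: load  L0  bus=[-]  L0: P0=S P1=S P2=I  mem[L0]=79
8. P1: store L0 := 56  bus=[BusRdX]  L0: P0=I P1=M P2=I  mem[L0]=79
9. P1: store L0 := 18  bus=[-]  L0: P0=I P1=M P2=I  mem[L0]=79
10. P2: load  L0  bus=[BusRd,Flush]  L0: P0=I P1=S P2=S  mem[L0]=18
11. P2: load  L4  bus=[BusRd]  L4: P0=I P1=I P2=S  mem[L4]=30
12. P0: load  L0  bus=[BusRd]  L0: P0=S P1=S P2=S  mem[L0]=18

state = I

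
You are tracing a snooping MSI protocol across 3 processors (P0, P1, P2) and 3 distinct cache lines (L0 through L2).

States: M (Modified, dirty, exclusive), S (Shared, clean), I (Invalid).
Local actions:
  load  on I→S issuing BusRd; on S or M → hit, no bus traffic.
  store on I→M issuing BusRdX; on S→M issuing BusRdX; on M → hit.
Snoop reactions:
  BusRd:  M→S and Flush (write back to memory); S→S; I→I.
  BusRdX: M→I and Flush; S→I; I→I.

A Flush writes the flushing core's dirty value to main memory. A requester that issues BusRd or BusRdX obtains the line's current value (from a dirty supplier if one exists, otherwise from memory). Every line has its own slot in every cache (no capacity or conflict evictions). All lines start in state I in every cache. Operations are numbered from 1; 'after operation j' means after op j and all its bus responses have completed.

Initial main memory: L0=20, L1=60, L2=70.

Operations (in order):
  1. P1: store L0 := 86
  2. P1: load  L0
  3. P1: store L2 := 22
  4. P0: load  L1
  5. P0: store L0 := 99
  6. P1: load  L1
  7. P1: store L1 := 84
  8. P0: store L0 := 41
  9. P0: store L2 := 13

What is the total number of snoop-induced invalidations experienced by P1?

invalidations = 2

  op1 P1: store L0 := 86 → I/M/I on L0; bus BusRdX; mem=20
  op2 P1: load  L0 → I/M/I on L0; bus (none); mem=20
  op3 P1: store L2 := 22 → I/M/I on L2; bus BusRdX; mem=70
  op4 P0: load  L1 → S/I/I on L1; bus BusRd; mem=60
  op5 P0: store L0 := 99 → M/I/I on L0; bus BusRdX Flush; mem=86
  op6 P1: load  L1 → S/S/I on L1; bus BusRd; mem=60
  op7 P1: store L1 := 84 → I/M/I on L1; bus BusRdX; mem=60
  op8 P0: store L0 := 41 → M/I/I on L0; bus (none); mem=86
  op9 P0: store L2 := 13 → M/I/I on L2; bus BusRdX Flush; mem=22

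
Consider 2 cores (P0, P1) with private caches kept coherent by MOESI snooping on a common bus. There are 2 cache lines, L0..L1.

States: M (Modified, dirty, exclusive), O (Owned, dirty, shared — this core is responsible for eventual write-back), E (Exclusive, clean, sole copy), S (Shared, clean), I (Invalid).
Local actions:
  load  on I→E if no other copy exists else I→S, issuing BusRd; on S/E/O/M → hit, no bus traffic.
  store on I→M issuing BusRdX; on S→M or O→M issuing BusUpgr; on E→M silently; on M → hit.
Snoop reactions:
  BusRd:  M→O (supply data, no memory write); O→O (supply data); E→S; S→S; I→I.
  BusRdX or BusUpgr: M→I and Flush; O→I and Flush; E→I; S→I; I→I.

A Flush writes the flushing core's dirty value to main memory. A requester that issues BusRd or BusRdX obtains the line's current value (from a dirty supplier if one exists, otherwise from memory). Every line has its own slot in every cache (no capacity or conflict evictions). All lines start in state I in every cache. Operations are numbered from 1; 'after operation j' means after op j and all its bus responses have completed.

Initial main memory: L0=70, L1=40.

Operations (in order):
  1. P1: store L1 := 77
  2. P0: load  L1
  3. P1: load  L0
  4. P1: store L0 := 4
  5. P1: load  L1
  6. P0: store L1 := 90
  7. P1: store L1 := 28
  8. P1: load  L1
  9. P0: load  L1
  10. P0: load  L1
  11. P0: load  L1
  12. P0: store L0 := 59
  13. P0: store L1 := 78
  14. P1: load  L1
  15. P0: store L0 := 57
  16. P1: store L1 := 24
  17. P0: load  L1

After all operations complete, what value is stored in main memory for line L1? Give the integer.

memory[L1] = 78

1. P1: store L1 := 77  bus=[BusRdX]  L1: P0=I P1=M  mem[L1]=40
2. P0: load  L1  bus=[BusRd]  L1: P0=S P1=O  mem[L1]=40
3. P1: load  L0  bus=[BusRd]  L0: P0=I P1=E  mem[L0]=70
4. P1: store L0 := 4  bus=[-]  L0: P0=I P1=M  mem[L0]=70
5. P1: load  L1  bus=[-]  L1: P0=S P1=O  mem[L1]=40
6. P0: store L1 := 90  bus=[BusUpgr,Flush]  L1: P0=M P1=I  mem[L1]=77
7. P1: store L1 := 28  bus=[BusRdX,Flush]  L1: P0=I P1=M  mem[L1]=90
8. P1: load  L1  bus=[-]  L1: P0=I P1=M  mem[L1]=90
9. P0: load  L1  bus=[BusRd]  L1: P0=S P1=O  mem[L1]=90
10. P0: load  L1  bus=[-]  L1: P0=S P1=O  mem[L1]=90
11. P0: load  L1  bus=[-]  L1: P0=S P1=O  mem[L1]=90
12. P0: store L0 := 59  bus=[BusRdX,Flush]  L0: P0=M P1=I  mem[L0]=4
13. P0: store L1 := 78  bus=[BusUpgr,Flush]  L1: P0=M P1=I  mem[L1]=28
14. P1: load  L1  bus=[BusRd]  L1: P0=O P1=S  mem[L1]=28
15. P0: store L0 := 57  bus=[-]  L0: P0=M P1=I  mem[L0]=4
16. P1: store L1 := 24  bus=[BusUpgr,Flush]  L1: P0=I P1=M  mem[L1]=78
17. P0: load  L1  bus=[BusRd]  L1: P0=S P1=O  mem[L1]=78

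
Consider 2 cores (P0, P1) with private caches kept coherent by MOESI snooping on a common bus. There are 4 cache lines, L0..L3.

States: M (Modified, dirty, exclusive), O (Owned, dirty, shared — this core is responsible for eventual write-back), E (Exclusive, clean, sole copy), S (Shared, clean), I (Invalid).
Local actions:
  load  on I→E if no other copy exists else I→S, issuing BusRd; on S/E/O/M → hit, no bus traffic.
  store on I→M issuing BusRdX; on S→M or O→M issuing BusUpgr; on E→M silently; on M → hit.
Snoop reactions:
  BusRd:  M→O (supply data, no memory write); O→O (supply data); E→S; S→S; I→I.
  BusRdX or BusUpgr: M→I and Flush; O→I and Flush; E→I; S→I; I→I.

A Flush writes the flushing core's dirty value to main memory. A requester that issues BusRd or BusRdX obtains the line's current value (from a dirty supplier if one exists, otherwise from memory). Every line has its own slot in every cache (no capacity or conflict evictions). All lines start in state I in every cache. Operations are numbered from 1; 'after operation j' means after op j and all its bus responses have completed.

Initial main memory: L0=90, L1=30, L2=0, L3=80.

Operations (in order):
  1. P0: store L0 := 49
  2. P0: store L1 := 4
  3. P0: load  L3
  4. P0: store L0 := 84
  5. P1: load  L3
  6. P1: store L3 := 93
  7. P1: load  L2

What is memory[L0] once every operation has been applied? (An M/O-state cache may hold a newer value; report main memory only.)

memory[L0] = 90

1. P0: store L0 := 49  bus=[BusRdX]  L0: P0=M P1=I  mem[L0]=90
2. P0: store L1 := 4  bus=[BusRdX]  L1: P0=M P1=I  mem[L1]=30
3. P0: load  L3  bus=[BusRd]  L3: P0=E P1=I  mem[L3]=80
4. P0: store L0 := 84  bus=[-]  L0: P0=M P1=I  mem[L0]=90
5. P1: load  L3  bus=[BusRd]  L3: P0=S P1=S  mem[L3]=80
6. P1: store L3 := 93  bus=[BusUpgr]  L3: P0=I P1=M  mem[L3]=80
7. P1: load  L2  bus=[BusRd]  L2: P0=I P1=E  mem[L2]=0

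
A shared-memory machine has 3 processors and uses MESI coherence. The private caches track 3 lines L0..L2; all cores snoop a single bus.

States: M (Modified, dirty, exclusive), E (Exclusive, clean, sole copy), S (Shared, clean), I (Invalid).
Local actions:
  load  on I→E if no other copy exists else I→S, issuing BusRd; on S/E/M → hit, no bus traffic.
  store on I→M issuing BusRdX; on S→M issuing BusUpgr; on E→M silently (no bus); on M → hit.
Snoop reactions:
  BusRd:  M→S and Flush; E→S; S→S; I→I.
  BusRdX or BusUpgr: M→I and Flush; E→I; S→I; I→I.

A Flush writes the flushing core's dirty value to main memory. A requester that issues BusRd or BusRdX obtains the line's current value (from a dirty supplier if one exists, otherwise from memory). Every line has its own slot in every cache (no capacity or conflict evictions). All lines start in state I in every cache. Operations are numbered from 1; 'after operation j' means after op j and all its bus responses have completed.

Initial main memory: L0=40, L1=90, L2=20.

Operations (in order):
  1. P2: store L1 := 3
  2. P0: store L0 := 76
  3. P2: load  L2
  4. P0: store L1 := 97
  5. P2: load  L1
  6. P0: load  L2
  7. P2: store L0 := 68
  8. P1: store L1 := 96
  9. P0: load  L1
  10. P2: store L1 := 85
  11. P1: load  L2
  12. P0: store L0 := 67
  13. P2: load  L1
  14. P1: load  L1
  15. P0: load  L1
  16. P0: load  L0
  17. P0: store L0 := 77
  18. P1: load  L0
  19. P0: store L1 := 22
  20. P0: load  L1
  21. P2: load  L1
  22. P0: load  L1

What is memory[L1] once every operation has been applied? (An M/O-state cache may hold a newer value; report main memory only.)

memory[L1] = 22

[1] P2: store L1 := 3 | P0:I, P1:I, P2:M(3) | bus: BusRdX
[2] P0: store L0 := 76 | P0:M(76), P1:I, P2:I | bus: BusRdX
[3] P2: load  L2 | P0:I, P1:I, P2:E(20) | bus: BusRd
[4] P0: store L1 := 97 | P0:M(97), P1:I, P2:I | bus: BusRdX,Flush
[5] P2: load  L1 | P0:S(97), P1:I, P2:S(97) | bus: BusRd,Flush
[6] P0: load  L2 | P0:S(20), P1:I, P2:S(20) | bus: BusRd
[7] P2: store L0 := 68 | P0:I, P1:I, P2:M(68) | bus: BusRdX,Flush
[8] P1: store L1 := 96 | P0:I, P1:M(96), P2:I | bus: BusRdX
[9] P0: load  L1 | P0:S(96), P1:S(96), P2:I | bus: BusRd,Flush
[10] P2: store L1 := 85 | P0:I, P1:I, P2:M(85) | bus: BusRdX
[11] P1: load  L2 | P0:S(20), P1:S(20), P2:S(20) | bus: BusRd
[12] P0: store L0 := 67 | P0:M(67), P1:I, P2:I | bus: BusRdX,Flush
[13] P2: load  L1 | P0:I, P1:I, P2:M(85) | bus: none
[14] P1: load  L1 | P0:I, P1:S(85), P2:S(85) | bus: BusRd,Flush
[15] P0: load  L1 | P0:S(85), P1:S(85), P2:S(85) | bus: BusRd
[16] P0: load  L0 | P0:M(67), P1:I, P2:I | bus: none
[17] P0: store L0 := 77 | P0:M(77), P1:I, P2:I | bus: none
[18] P1: load  L0 | P0:S(77), P1:S(77), P2:I | bus: BusRd,Flush
[19] P0: store L1 := 22 | P0:M(22), P1:I, P2:I | bus: BusUpgr
[20] P0: load  L1 | P0:M(22), P1:I, P2:I | bus: none
[21] P2: load  L1 | P0:S(22), P1:I, P2:S(22) | bus: BusRd,Flush
[22] P0: load  L1 | P0:S(22), P1:I, P2:S(22) | bus: none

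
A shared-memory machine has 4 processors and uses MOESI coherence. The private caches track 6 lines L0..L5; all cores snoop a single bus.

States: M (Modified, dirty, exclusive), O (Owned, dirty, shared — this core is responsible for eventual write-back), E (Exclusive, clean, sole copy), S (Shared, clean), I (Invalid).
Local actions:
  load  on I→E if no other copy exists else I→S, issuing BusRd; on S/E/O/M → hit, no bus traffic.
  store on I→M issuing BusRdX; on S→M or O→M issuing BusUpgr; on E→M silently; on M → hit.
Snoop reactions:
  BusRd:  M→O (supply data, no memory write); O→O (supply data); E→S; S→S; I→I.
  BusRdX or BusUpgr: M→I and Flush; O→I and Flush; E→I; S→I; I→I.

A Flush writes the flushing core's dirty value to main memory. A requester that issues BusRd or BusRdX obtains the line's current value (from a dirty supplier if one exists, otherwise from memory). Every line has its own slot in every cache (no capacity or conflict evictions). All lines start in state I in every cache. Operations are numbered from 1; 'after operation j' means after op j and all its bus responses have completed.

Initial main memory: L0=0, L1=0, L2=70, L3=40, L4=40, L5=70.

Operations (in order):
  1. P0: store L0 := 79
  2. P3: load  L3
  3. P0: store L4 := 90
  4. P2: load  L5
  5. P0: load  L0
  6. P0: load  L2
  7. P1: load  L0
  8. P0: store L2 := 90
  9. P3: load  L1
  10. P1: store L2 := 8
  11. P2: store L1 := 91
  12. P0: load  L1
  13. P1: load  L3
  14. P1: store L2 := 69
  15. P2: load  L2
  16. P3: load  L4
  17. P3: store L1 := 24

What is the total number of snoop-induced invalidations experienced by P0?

  op1 P0: store L0 := 79 → M/I/I/I on L0; bus BusRdX; mem=0
  op2 P3: load  L3 → I/I/I/E on L3; bus BusRd; mem=40
  op3 P0: store L4 := 90 → M/I/I/I on L4; bus BusRdX; mem=40
  op4 P2: load  L5 → I/I/E/I on L5; bus BusRd; mem=70
  op5 P0: load  L0 → M/I/I/I on L0; bus (none); mem=0
  op6 P0: load  L2 → E/I/I/I on L2; bus BusRd; mem=70
  op7 P1: load  L0 → O/S/I/I on L0; bus BusRd; mem=0
  op8 P0: store L2 := 90 → M/I/I/I on L2; bus (none); mem=70
  op9 P3: load  L1 → I/I/I/E on L1; bus BusRd; mem=0
  op10 P1: store L2 := 8 → I/M/I/I on L2; bus BusRdX Flush; mem=90
  op11 P2: store L1 := 91 → I/I/M/I on L1; bus BusRdX; mem=0
  op12 P0: load  L1 → S/I/O/I on L1; bus BusRd; mem=0
  op13 P1: load  L3 → I/S/I/S on L3; bus BusRd; mem=40
  op14 P1: store L2 := 69 → I/M/I/I on L2; bus (none); mem=90
  op15 P2: load  L2 → I/O/S/I on L2; bus BusRd; mem=90
  op16 P3: load  L4 → O/I/I/S on L4; bus BusRd; mem=40
  op17 P3: store L1 := 24 → I/I/I/M on L1; bus BusRdX Flush; mem=91

invalidations = 2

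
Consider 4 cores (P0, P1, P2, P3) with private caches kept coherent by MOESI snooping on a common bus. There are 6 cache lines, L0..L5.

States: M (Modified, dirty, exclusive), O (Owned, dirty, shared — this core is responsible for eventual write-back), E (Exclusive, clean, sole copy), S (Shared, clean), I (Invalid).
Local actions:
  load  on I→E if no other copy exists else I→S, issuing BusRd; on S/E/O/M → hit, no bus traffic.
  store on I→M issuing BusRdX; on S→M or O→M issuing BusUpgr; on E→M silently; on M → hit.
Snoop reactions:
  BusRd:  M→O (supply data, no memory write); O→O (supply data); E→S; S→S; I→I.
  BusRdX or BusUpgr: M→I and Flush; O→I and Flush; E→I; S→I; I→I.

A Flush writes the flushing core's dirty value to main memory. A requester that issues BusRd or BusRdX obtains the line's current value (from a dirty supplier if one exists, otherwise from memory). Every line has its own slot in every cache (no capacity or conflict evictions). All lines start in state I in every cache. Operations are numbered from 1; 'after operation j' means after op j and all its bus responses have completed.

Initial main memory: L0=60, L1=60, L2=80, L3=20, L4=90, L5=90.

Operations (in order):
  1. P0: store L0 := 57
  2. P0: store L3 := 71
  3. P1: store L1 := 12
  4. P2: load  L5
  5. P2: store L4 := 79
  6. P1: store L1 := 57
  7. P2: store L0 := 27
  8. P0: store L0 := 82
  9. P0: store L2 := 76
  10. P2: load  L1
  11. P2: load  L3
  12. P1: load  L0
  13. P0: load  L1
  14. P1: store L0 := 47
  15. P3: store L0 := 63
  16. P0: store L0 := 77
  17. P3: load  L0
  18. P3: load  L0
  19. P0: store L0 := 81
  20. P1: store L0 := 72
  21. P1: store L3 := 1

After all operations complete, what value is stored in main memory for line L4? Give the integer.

  op1 P0: store L0 := 57 → M/I/I/I on L0; bus BusRdX; mem=60
  op2 P0: store L3 := 71 → M/I/I/I on L3; bus BusRdX; mem=20
  op3 P1: store L1 := 12 → I/M/I/I on L1; bus BusRdX; mem=60
  op4 P2: load  L5 → I/I/E/I on L5; bus BusRd; mem=90
  op5 P2: store L4 := 79 → I/I/M/I on L4; bus BusRdX; mem=90
  op6 P1: store L1 := 57 → I/M/I/I on L1; bus (none); mem=60
  op7 P2: store L0 := 27 → I/I/M/I on L0; bus BusRdX Flush; mem=57
  op8 P0: store L0 := 82 → M/I/I/I on L0; bus BusRdX Flush; mem=27
  op9 P0: store L2 := 76 → M/I/I/I on L2; bus BusRdX; mem=80
  op10 P2: load  L1 → I/O/S/I on L1; bus BusRd; mem=60
  op11 P2: load  L3 → O/I/S/I on L3; bus BusRd; mem=20
  op12 P1: load  L0 → O/S/I/I on L0; bus BusRd; mem=27
  op13 P0: load  L1 → S/O/S/I on L1; bus BusRd; mem=60
  op14 P1: store L0 := 47 → I/M/I/I on L0; bus BusUpgr Flush; mem=82
  op15 P3: store L0 := 63 → I/I/I/M on L0; bus BusRdX Flush; mem=47
  op16 P0: store L0 := 77 → M/I/I/I on L0; bus BusRdX Flush; mem=63
  op17 P3: load  L0 → O/I/I/S on L0; bus BusRd; mem=63
  op18 P3: load  L0 → O/I/I/S on L0; bus (none); mem=63
  op19 P0: store L0 := 81 → M/I/I/I on L0; bus BusUpgr; mem=63
  op20 P1: store L0 := 72 → I/M/I/I on L0; bus BusRdX Flush; mem=81
  op21 P1: store L3 := 1 → I/M/I/I on L3; bus BusRdX Flush; mem=71

memory[L4] = 90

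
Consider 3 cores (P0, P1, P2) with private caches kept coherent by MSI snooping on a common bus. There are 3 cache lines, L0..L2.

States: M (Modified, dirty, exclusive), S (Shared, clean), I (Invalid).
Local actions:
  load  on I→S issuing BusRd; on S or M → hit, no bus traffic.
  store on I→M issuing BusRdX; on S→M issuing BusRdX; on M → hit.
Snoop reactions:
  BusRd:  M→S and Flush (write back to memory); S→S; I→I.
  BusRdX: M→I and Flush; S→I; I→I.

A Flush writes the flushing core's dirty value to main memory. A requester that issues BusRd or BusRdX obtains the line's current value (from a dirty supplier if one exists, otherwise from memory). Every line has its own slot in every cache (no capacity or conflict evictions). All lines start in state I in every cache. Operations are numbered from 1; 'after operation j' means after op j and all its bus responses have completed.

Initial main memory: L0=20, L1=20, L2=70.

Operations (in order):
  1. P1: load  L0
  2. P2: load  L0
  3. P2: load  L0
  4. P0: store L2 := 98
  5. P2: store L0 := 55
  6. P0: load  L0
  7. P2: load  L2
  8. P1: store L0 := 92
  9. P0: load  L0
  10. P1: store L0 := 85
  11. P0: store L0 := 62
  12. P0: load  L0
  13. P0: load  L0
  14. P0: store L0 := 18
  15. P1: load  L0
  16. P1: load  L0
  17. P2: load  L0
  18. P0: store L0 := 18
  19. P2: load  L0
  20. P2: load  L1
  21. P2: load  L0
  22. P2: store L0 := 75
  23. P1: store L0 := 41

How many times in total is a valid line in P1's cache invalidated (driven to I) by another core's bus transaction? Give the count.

1. P1: load  L0  bus=[BusRd]  L0: P0=I P1=S P2=I  mem[L0]=20
2. P2: load  L0  bus=[BusRd]  L0: P0=I P1=S P2=S  mem[L0]=20
3. P2: load  L0  bus=[-]  L0: P0=I P1=S P2=S  mem[L0]=20
4. P0: store L2 := 98  bus=[BusRdX]  L2: P0=M P1=I P2=I  mem[L2]=70
5. P2: store L0 := 55  bus=[BusRdX]  L0: P0=I P1=I P2=M  mem[L0]=20
6. P0: load  L0  bus=[BusRd,Flush]  L0: P0=S P1=I P2=S  mem[L0]=55
7. P2: load  L2  bus=[BusRd,Flush]  L2: P0=S P1=I P2=S  mem[L2]=98
8. P1: store L0 := 92  bus=[BusRdX]  L0: P0=I P1=M P2=I  mem[L0]=55
9. P0: load  L0  bus=[BusRd,Flush]  L0: P0=S P1=S P2=I  mem[L0]=92
10. P1: store L0 := 85  bus=[BusRdX]  L0: P0=I P1=M P2=I  mem[L0]=92
11. P0: store L0 := 62  bus=[BusRdX,Flush]  L0: P0=M P1=I P2=I  mem[L0]=85
12. P0: load  L0  bus=[-]  L0: P0=M P1=I P2=I  mem[L0]=85
13. P0: load  L0  bus=[-]  L0: P0=M P1=I P2=I  mem[L0]=85
14. P0: store L0 := 18  bus=[-]  L0: P0=M P1=I P2=I  mem[L0]=85
15. P1: load  L0  bus=[BusRd,Flush]  L0: P0=S P1=S P2=I  mem[L0]=18
16. P1: load  L0  bus=[-]  L0: P0=S P1=S P2=I  mem[L0]=18
17. P2: load  L0  bus=[BusRd]  L0: P0=S P1=S P2=S  mem[L0]=18
18. P0: store L0 := 18  bus=[BusRdX]  L0: P0=M P1=I P2=I  mem[L0]=18
19. P2: load  L0  bus=[BusRd,Flush]  L0: P0=S P1=I P2=S  mem[L0]=18
20. P2: load  L1  bus=[BusRd]  L1: P0=I P1=I P2=S  mem[L1]=20
21. P2: load  L0  bus=[-]  L0: P0=S P1=I P2=S  mem[L0]=18
22. P2: store L0 := 75  bus=[BusRdX]  L0: P0=I P1=I P2=M  mem[L0]=18
23. P1: store L0 := 41  bus=[BusRdX,Flush]  L0: P0=I P1=M P2=I  mem[L0]=75

invalidations = 3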